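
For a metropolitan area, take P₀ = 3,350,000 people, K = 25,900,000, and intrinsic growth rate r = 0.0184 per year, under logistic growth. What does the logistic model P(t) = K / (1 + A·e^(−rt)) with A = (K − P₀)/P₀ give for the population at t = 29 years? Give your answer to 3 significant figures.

A = (25900000 − 3350000)/3350000 = 6.73134
P(29) = 25900000 / (1 + 6.73134·e^(−0.0184·29)) = 25900000 / (1 + 6.73134·0.58649)
= 25900000 / 4.94786 ≈ 5234581.84

≈ 5,230,000 people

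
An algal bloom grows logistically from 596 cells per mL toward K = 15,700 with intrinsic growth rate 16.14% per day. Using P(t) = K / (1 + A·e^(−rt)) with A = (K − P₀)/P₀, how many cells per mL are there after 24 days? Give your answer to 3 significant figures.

≈ 10,300 cells per mL

A = (15700 − 596)/596 = 25.34228
P(24) = 15700 / (1 + 25.34228·e^(−0.1614·24)) = 15700 / (1 + 25.34228·0.020783)
= 15700 / 1.5267 ≈ 10283.62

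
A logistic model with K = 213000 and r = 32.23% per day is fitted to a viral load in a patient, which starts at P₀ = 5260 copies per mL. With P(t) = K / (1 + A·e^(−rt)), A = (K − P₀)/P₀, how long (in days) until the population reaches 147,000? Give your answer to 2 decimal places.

t ≈ 13.89 days

A = (213000 − 5260)/5260 = 39.4943
147000 = 213000/(1 + 39.4943·e^(−0.3223t)) → 1 + 39.4943·e^(−0.3223t) = 1.44898
e^(−0.3223t) = 0.011368 → t = ln(87.96457)/0.3223 = 4.47693/0.3223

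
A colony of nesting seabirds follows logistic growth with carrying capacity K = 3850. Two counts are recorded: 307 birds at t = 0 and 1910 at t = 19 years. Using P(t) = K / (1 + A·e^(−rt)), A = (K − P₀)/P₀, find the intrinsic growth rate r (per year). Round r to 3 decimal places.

A = (3850 − 307)/307 = 11.54072
1910 = 3850/(1 + 11.54072·e^(−r·19)) → e^(−19r) = (2.01571 − 1)/11.54072 = 0.088011
r = −ln(0.088011)/19 = 2.4303/19

r ≈ 0.128 per year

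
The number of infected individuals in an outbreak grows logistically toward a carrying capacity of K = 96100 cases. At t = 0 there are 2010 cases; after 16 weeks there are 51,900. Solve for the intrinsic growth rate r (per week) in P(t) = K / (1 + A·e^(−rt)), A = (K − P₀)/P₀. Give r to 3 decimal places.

A = (96100 − 2010)/2010 = 46.81095
51900 = 96100/(1 + 46.81095·e^(−r·16)) → e^(−16r) = (1.85164 − 1)/46.81095 = 0.018193
r = −ln(0.018193)/16 = 4.00671/16

r ≈ 0.250 per week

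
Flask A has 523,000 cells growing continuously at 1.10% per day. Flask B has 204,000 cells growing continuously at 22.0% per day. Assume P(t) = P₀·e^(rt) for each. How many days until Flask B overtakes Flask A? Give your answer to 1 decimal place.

t ≈ 4.5 days

523000·e^(0.011t) = 204000·e^(0.22t)
523000/204000 = e^((0.22 − 0.011)t) → ln(2.56373) = 0.209·t
t = 0.94146 / 0.209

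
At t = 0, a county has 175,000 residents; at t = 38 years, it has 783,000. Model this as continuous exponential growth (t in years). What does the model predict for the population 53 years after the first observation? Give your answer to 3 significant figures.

≈ 1,410,000 residents

r = ln(783000/175000) / 38 ≈ 0.03943 per year
P(53) = 175000 · e^(0.03943·53) = 175000 · 8.08329 ≈ 1414576.33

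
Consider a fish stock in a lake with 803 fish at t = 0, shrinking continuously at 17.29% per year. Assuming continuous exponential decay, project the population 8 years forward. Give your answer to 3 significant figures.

P(8) = 803 · e^(-0.1729·8) = 803 · e^(-1.3832)
= 803 · 0.25077 ≈ 201.37

≈ 201 fish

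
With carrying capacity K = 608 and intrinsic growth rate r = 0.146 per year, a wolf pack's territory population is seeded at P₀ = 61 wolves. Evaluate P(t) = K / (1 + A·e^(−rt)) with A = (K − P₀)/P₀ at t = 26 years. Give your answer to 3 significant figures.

≈ 506 wolves

A = (608 − 61)/61 = 8.96721
P(26) = 608 / (1 + 8.96721·e^(−0.146·26)) = 608 / (1 + 8.96721·0.02246)
= 608 / 1.20141 ≈ 506.07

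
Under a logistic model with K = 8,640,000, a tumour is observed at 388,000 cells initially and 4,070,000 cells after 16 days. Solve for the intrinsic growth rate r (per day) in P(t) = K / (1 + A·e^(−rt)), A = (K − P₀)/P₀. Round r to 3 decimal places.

r ≈ 0.184 per day

A = (8640000 − 388000)/388000 = 21.26804
4070000 = 8640000/(1 + 21.26804·e^(−r·16)) → e^(−16r) = (2.12285 − 1)/21.26804 = 0.052795
r = −ln(0.052795)/16 = 2.94134/16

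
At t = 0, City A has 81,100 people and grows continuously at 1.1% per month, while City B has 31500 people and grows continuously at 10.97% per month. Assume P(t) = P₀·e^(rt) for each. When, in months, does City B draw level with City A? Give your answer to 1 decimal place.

81100·e^(0.011t) = 31500·e^(0.1097t)
81100/31500 = e^((0.1097 − 0.011)t) → ln(2.5746) = 0.0987·t
t = 0.9457 / 0.0987

t ≈ 9.6 months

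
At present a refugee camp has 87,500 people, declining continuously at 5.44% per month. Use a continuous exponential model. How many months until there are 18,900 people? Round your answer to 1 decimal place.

t ≈ 28.2 months

18900 = 87500 · e^(-0.0544·t)
t = ln(18900/87500) / -0.0544 = ln(0.216) / -0.0544 = -1.53248 / -0.0544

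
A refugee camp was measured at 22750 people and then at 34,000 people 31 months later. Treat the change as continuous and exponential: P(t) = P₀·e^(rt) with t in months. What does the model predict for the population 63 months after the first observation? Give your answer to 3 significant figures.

≈ 51,500 people

r = ln(34000/22750) / 31 ≈ 0.012961 per month
P(63) = 22750 · e^(0.012961·63) = 22750 · 2.26268 ≈ 51476.07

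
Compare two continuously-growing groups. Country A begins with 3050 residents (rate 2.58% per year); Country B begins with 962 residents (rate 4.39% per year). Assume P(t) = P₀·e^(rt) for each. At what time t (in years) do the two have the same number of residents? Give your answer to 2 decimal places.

3050·e^(0.0258t) = 962·e^(0.0439t)
3050/962 = e^((0.0439 − 0.0258)t) → ln(3.17048) = 0.0181·t
t = 1.15388 / 0.0181

t ≈ 63.75 years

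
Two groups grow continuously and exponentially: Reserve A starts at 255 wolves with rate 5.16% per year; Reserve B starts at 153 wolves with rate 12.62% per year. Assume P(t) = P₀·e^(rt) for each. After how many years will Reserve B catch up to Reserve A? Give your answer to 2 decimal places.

255·e^(0.0516t) = 153·e^(0.1262t)
255/153 = e^((0.1262 − 0.0516)t) → ln(1.66667) = 0.0746·t
t = 0.51083 / 0.0746

t ≈ 6.85 years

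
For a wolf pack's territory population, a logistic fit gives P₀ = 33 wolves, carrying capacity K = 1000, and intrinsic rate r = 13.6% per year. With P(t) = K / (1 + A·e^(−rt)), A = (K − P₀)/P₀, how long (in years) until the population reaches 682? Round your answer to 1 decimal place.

t ≈ 30.4 years

A = (1000 − 33)/33 = 29.30303
682 = 1000/(1 + 29.30303·e^(−0.136t)) → 1 + 29.30303·e^(−0.136t) = 1.46628
e^(−0.136t) = 0.015912 → t = ln(62.84486)/0.136 = 4.14067/0.136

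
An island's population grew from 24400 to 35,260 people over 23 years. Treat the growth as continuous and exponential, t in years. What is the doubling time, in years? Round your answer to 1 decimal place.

doubling time ≈ 43.3 years

r = ln(35260/24400) / 23 = ln(1.44508) / 23 ≈ 0.016007 per year
doubling time = ln 2 / |r| = 0.69315 / 0.016007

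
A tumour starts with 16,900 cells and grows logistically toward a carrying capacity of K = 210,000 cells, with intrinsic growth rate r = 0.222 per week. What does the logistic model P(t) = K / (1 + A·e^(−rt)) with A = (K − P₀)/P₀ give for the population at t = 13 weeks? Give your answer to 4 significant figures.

≈ 128,200 cells

A = (210000 − 16900)/16900 = 11.42604
P(13) = 210000 / (1 + 11.42604·e^(−0.222·13)) = 210000 / (1 + 11.42604·0.055799)
= 210000 / 1.63756 ≈ 128239.5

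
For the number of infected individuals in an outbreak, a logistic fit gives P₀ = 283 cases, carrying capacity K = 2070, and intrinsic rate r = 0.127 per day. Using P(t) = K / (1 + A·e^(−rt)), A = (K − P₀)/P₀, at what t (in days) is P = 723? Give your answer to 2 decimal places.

t ≈ 9.61 days

A = (2070 − 283)/283 = 6.31449
723 = 2070/(1 + 6.31449·e^(−0.127t)) → 1 + 6.31449·e^(−0.127t) = 2.86307
e^(−0.127t) = 0.295047 → t = ln(3.38929)/0.127 = 1.22062/0.127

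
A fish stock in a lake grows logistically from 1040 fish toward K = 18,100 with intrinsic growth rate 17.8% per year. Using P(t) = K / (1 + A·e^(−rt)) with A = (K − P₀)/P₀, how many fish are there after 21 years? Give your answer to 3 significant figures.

≈ 13,000 fish

A = (18100 − 1040)/1040 = 16.40385
P(21) = 18100 / (1 + 16.40385·e^(−0.178·21)) = 18100 / (1 + 16.40385·0.023802)
= 18100 / 1.39044 ≈ 13017.47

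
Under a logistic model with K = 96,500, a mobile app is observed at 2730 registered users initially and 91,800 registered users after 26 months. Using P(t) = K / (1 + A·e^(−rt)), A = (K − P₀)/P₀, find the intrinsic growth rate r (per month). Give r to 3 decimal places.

r ≈ 0.250 per month

A = (96500 − 2730)/2730 = 34.34799
91800 = 96500/(1 + 34.34799·e^(−r·26)) → e^(−26r) = (1.0512 − 1)/34.34799 = 0.001491
r = −ln(0.001491)/26 = 6.50859/26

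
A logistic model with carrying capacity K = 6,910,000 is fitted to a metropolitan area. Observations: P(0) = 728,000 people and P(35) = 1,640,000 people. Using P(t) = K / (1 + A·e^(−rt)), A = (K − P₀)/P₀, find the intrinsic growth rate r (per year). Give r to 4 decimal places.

r ≈ 0.0278 per year

A = (6910000 − 728000)/728000 = 8.49176
1640000 = 6910000/(1 + 8.49176·e^(−r·35)) → e^(−35r) = (4.21341 − 1)/8.49176 = 0.378416
r = −ln(0.378416)/35 = 0.97176/35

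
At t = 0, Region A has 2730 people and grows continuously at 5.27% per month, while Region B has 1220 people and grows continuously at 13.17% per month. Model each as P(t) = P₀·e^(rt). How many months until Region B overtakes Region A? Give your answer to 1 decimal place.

t ≈ 10.2 months

2730·e^(0.0527t) = 1220·e^(0.1317t)
2730/1220 = e^((0.1317 − 0.0527)t) → ln(2.2377) = 0.079·t
t = 0.80545 / 0.079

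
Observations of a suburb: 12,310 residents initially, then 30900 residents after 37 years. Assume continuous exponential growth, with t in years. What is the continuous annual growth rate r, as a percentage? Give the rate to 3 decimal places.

30900 = 12310 · e^(r·37)
e^(37r) = 30900/12310 = 2.51015
r = ln(2.51015) / 37 = 0.92034 / 37

r ≈ 2.487% per year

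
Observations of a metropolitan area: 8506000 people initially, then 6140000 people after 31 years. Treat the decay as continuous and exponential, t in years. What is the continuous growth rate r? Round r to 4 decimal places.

6140000 = 8506000 · e^(r·31)
e^(31r) = 6140000/8506000 = 0.72184
r = ln(0.72184) / 31 = -0.32595 / 31

r ≈ -0.0105 per year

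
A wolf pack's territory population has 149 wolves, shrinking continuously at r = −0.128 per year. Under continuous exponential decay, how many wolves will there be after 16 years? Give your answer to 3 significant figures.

P(16) = 149 · e^(-0.128·16) = 149 · e^(-2.048)
= 149 · 0.12899 ≈ 19.22

≈ 19.2 wolves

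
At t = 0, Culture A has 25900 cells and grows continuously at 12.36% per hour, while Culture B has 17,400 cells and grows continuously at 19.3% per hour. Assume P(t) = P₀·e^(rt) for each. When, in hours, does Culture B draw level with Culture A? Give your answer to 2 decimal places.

25900·e^(0.1236t) = 17400·e^(0.193t)
25900/17400 = e^((0.193 − 0.1236)t) → ln(1.48851) = 0.0694·t
t = 0.39777 / 0.0694

t ≈ 5.73 hours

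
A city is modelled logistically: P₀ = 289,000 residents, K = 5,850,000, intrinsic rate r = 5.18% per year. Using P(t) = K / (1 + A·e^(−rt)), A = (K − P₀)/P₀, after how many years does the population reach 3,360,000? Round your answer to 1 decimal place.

A = (5850000 − 289000)/289000 = 19.24221
3360000 = 5850000/(1 + 19.24221·e^(−0.0518t)) → 1 + 19.24221·e^(−0.0518t) = 1.74107
e^(−0.0518t) = 0.038513 → t = ln(25.9654)/0.0518 = 3.25676/0.0518

t ≈ 62.9 years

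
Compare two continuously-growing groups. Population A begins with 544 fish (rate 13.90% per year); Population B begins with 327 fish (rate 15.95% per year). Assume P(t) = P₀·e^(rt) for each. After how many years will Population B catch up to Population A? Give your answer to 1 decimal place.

544·e^(0.139t) = 327·e^(0.1595t)
544/327 = e^((0.1595 − 0.139)t) → ln(1.66361) = 0.0205·t
t = 0.50899 / 0.0205

t ≈ 24.8 years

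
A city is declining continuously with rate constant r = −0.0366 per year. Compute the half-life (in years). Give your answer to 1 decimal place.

half-life ≈ 18.9 years

half-life = ln(2) / |r| = 0.69315 / 0.0366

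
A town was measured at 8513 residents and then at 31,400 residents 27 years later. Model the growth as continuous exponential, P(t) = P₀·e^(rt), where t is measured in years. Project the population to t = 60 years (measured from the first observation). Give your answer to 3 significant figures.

≈ 155,000 residents

r = ln(31400/8513) / 27 ≈ 0.048341 per year
P(60) = 8513 · e^(0.048341·60) = 8513 · 18.18277 ≈ 154789.92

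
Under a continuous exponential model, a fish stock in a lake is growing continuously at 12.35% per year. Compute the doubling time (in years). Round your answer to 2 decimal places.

doubling time = ln(2) / |r| = 0.69315 / 0.1235

doubling time ≈ 5.61 years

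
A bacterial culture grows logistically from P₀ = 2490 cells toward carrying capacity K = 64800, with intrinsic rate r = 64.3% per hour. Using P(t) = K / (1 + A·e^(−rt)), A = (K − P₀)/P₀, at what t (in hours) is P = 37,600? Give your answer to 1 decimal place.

t ≈ 5.5 hours

A = (64800 − 2490)/2490 = 25.0241
37600 = 64800/(1 + 25.0241·e^(−0.643t)) → 1 + 25.0241·e^(−0.643t) = 1.7234
e^(−0.643t) = 0.028908 → t = ln(34.59213)/0.643 = 3.54363/0.643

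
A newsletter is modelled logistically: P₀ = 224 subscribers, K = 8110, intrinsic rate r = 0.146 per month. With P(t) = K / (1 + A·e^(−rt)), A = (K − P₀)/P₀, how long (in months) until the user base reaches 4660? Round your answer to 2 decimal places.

A = (8110 − 224)/224 = 35.20536
4660 = 8110/(1 + 35.20536·e^(−0.146t)) → 1 + 35.20536·e^(−0.146t) = 1.74034
e^(−0.146t) = 0.021029 → t = ln(47.55274)/0.146 = 3.86184/0.146

t ≈ 26.45 months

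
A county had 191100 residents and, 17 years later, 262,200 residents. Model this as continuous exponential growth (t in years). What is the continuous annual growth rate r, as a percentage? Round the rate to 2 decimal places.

262200 = 191100 · e^(r·17)
e^(17r) = 262200/191100 = 1.37206
r = ln(1.37206) / 17 = 0.31631 / 17

r ≈ 1.86% per year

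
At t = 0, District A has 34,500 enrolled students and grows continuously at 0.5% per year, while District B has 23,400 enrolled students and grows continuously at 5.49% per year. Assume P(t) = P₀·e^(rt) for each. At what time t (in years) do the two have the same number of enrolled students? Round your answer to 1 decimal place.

t ≈ 7.8 years

34500·e^(0.005t) = 23400·e^(0.0549t)
34500/23400 = e^((0.0549 − 0.005)t) → ln(1.47436) = 0.0499·t
t = 0.38822 / 0.0499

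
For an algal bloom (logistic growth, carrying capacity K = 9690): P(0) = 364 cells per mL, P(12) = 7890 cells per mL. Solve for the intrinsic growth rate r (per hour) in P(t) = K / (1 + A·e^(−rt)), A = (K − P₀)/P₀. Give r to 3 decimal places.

A = (9690 − 364)/364 = 25.62088
7890 = 9690/(1 + 25.62088·e^(−r·12)) → e^(−12r) = (1.22814 − 1)/25.62088 = 0.008904
r = −ln(0.008904)/12 = 4.72122/12

r ≈ 0.393 per hour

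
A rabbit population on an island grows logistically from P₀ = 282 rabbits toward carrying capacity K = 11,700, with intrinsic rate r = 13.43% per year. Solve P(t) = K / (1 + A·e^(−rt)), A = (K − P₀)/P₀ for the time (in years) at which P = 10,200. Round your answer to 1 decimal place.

A = (11700 − 282)/282 = 40.48936
10200 = 11700/(1 + 40.48936·e^(−0.1343t)) → 1 + 40.48936·e^(−0.1343t) = 1.14706
e^(−0.1343t) = 0.003632 → t = ln(275.32766)/0.1343 = 5.61796/0.1343

t ≈ 41.8 years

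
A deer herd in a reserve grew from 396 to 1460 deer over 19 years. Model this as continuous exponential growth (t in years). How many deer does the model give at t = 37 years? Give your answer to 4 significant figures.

≈ 5,026 deer

r = ln(1460/396) / 19 ≈ 0.068673 per year
P(37) = 396 · e^(0.068673·37) = 396 · 12.69087 ≈ 5025.58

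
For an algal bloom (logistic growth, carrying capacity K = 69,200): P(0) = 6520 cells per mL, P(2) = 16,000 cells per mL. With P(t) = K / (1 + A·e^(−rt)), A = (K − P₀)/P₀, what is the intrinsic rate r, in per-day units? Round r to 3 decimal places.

r ≈ 0.531 per day

A = (69200 − 6520)/6520 = 9.6135
16000 = 69200/(1 + 9.6135·e^(−r·2)) → e^(−2r) = (4.325 − 1)/9.6135 = 0.345868
r = −ln(0.345868)/2 = 1.0617/2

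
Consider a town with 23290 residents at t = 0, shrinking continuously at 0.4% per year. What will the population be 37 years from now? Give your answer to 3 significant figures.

≈ 20,100 residents

P(37) = 23290 · e^(-0.004·37) = 23290 · e^(-0.148)
= 23290 · 0.86243 ≈ 20086.02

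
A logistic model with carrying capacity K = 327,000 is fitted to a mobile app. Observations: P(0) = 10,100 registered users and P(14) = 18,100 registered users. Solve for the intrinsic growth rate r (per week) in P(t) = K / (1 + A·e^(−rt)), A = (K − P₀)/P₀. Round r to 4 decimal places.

r ≈ 0.0435 per week

A = (327000 − 10100)/10100 = 31.37624
18100 = 327000/(1 + 31.37624·e^(−r·14)) → e^(−14r) = (18.0663 − 1)/31.37624 = 0.543924
r = −ln(0.543924)/14 = 0.60895/14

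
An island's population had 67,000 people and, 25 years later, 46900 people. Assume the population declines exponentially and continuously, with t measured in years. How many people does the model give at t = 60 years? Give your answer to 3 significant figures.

r = ln(46900/67000) / 25 ≈ -0.014267 per year
P(60) = 67000 · e^(-0.014267·60) = 67000 · 0.42485 ≈ 28464.93

≈ 28,500 people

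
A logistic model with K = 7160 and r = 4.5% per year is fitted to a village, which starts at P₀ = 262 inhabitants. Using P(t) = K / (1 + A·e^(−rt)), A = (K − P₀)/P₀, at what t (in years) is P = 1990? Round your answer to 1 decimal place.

t ≈ 51.5 years

A = (7160 − 262)/262 = 26.32824
1990 = 7160/(1 + 26.32824·e^(−0.045t)) → 1 + 26.32824·e^(−0.045t) = 3.59799
e^(−0.045t) = 0.098677 → t = ln(10.13408)/0.045 = 2.3159/0.045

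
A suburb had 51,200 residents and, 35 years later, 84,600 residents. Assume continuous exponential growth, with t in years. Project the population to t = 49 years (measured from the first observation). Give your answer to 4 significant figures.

r = ln(84600/51200) / 35 ≈ 0.014348 per year
P(49) = 51200 · e^(0.014348·49) = 51200 · 2.01995 ≈ 103421.43

≈ 103,400 residents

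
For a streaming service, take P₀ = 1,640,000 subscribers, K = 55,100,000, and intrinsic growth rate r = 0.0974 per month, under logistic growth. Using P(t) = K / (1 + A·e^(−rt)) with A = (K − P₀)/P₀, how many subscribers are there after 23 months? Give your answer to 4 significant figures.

A = (55100000 − 1640000)/1640000 = 32.59756
P(23) = 55100000 / (1 + 32.59756·e^(−0.0974·23)) = 55100000 / (1 + 32.59756·0.106437)
= 55100000 / 4.46959 ≈ 12327742.73

≈ 12,330,000 subscribers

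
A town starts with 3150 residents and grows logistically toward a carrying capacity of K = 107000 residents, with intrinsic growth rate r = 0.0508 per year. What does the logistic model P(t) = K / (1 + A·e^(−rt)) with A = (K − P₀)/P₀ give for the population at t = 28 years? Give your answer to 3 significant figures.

≈ 12,000 residents

A = (107000 − 3150)/3150 = 32.96825
P(28) = 107000 / (1 + 32.96825·e^(−0.0508·28)) = 107000 / (1 + 32.96825·0.241135)
= 107000 / 8.94979 ≈ 11955.59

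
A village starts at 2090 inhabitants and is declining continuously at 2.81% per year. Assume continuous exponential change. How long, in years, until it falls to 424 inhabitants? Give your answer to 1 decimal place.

t ≈ 56.8 years

424 = 2090 · e^(-0.0281·t)
t = ln(424/2090) / -0.0281 = ln(0.20287) / -0.0281 = -1.59519 / -0.0281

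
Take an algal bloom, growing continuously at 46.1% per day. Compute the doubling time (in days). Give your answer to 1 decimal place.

doubling time = ln(2) / |r| = 0.69315 / 0.461

doubling time ≈ 1.5 days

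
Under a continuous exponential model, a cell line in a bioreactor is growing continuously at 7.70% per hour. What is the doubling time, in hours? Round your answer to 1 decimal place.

doubling time ≈ 9.0 hours

doubling time = ln(2) / |r| = 0.69315 / 0.077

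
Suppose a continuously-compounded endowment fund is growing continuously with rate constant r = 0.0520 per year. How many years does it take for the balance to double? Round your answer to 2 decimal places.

doubling time = ln(2) / |r| = 0.69315 / 0.052

doubling time ≈ 13.33 years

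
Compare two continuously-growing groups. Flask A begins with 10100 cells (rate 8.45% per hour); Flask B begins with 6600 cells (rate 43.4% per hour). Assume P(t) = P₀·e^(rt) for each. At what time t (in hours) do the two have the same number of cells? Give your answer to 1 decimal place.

10100·e^(0.0845t) = 6600·e^(0.434t)
10100/6600 = e^((0.434 − 0.0845)t) → ln(1.5303) = 0.3495·t
t = 0.42547 / 0.3495

t ≈ 1.2 hours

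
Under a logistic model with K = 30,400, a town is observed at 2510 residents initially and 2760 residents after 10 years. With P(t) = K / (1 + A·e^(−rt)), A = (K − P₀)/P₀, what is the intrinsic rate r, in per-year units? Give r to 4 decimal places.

r ≈ 0.0104 per year

A = (30400 − 2510)/2510 = 11.11155
2760 = 30400/(1 + 11.11155·e^(−r·10)) → e^(−10r) = (11.01449 − 1)/11.11155 = 0.901268
r = −ln(0.901268)/10 = 0.10395/10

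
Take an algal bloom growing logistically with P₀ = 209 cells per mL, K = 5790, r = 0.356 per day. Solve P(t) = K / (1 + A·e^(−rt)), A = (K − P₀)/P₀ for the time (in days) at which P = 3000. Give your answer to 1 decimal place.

A = (5790 − 209)/209 = 26.70335
3000 = 5790/(1 + 26.70335·e^(−0.356t)) → 1 + 26.70335·e^(−0.356t) = 1.93
e^(−0.356t) = 0.034827 → t = ln(28.71328)/0.356 = 3.35736/0.356

t ≈ 9.4 days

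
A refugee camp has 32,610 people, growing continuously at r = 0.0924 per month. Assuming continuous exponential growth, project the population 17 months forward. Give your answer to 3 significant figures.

P(17) = 32610 · e^(0.0924·17) = 32610 · e^(1.5708)
= 32610 · 4.8105 ≈ 156870.24

≈ 157,000 people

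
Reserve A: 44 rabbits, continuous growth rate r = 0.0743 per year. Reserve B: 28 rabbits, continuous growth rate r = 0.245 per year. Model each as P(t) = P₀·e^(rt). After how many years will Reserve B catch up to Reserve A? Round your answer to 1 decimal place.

44·e^(0.0743t) = 28·e^(0.245t)
44/28 = e^((0.245 − 0.0743)t) → ln(1.57143) = 0.1707·t
t = 0.45199 / 0.1707

t ≈ 2.6 years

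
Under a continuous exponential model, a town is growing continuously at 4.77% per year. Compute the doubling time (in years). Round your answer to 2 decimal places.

doubling time = ln(2) / |r| = 0.69315 / 0.0477

doubling time ≈ 14.53 years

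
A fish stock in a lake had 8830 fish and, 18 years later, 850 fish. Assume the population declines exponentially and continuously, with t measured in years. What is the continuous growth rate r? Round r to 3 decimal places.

r ≈ -0.130 per year

850 = 8830 · e^(r·18)
e^(18r) = 850/8830 = 0.09626
r = ln(0.09626) / 18 = -2.34067 / 18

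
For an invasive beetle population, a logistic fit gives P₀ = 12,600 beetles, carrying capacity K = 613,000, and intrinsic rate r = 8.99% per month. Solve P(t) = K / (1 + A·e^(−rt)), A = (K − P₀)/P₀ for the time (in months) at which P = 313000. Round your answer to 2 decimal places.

t ≈ 43.45 months

A = (613000 − 12600)/12600 = 47.65079
313000 = 613000/(1 + 47.65079·e^(−0.0899t)) → 1 + 47.65079·e^(−0.0899t) = 1.95847
e^(−0.0899t) = 0.020114 → t = ln(49.71566)/0.0899 = 3.90632/0.0899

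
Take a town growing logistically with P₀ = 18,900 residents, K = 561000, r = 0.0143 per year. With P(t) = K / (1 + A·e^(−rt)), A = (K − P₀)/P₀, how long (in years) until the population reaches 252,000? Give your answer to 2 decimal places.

t ≈ 220.45 years

A = (561000 − 18900)/18900 = 28.68254
252000 = 561000/(1 + 28.68254·e^(−0.0143t)) → 1 + 28.68254·e^(−0.0143t) = 2.22619
e^(−0.0143t) = 0.04275 → t = ln(23.39159)/0.0143 = 3.15238/0.0143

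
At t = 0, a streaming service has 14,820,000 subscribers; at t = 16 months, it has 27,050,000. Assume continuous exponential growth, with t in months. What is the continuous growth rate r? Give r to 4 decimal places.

r ≈ 0.0376 per month

27050000 = 14820000 · e^(r·16)
e^(16r) = 27050000/14820000 = 1.82524
r = ln(1.82524) / 16 = 0.60171 / 16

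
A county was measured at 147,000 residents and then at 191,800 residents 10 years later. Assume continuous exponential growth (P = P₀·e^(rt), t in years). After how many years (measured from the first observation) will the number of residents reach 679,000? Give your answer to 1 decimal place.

t ≈ 57.5 years

r = ln(191800/147000) / 10 ≈ 0.026602 per year
t = ln(679000/147000) / r = 1.53019 / 0.026602 ≈ 57.521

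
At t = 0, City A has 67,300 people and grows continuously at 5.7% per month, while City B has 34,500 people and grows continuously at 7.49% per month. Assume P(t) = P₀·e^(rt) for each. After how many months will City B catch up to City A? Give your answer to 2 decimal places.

67300·e^(0.057t) = 34500·e^(0.0749t)
67300/34500 = e^((0.0749 − 0.057)t) → ln(1.95072) = 0.0179·t
t = 0.6682 / 0.0179

t ≈ 37.33 months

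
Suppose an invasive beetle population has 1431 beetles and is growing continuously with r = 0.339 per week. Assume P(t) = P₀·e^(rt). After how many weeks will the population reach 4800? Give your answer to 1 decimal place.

t ≈ 3.6 weeks

4800 = 1431 · e^(0.339·t)
t = ln(4800/1431) / 0.339 = ln(3.3543) / 0.339 = 1.21024 / 0.339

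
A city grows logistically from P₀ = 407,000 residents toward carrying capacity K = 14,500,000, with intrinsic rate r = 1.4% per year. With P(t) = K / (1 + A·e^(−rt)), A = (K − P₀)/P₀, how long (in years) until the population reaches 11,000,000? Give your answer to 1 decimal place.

A = (14500000 − 407000)/407000 = 34.62654
11000000 = 14500000/(1 + 34.62654·e^(−0.014t)) → 1 + 34.62654·e^(−0.014t) = 1.31818
e^(−0.014t) = 0.009189 → t = ln(108.82625)/0.014 = 4.68975/0.014

t ≈ 335.0 years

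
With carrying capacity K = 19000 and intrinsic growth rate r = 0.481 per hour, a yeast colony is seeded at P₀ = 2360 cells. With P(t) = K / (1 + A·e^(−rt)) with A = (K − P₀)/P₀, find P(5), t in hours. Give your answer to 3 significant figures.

≈ 11,600 cells

A = (19000 − 2360)/2360 = 7.05085
P(5) = 19000 / (1 + 7.05085·e^(−0.481·5)) = 19000 / (1 + 7.05085·0.090265)
= 19000 / 1.63645 ≈ 11610.51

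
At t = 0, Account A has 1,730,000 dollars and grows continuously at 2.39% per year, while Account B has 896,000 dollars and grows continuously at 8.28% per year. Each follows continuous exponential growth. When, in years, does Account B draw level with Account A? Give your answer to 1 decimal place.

1730000·e^(0.0239t) = 896000·e^(0.0828t)
1730000/896000 = e^((0.0828 − 0.0239)t) → ln(1.9308) = 0.0589·t
t = 0.65794 / 0.0589

t ≈ 11.2 years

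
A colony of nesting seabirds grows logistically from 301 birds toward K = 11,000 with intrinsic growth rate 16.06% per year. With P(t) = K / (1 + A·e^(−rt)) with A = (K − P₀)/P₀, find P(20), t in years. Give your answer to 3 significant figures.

A = (11000 − 301)/301 = 35.54485
P(20) = 11000 / (1 + 35.54485·e^(−0.1606·20)) = 11000 / (1 + 35.54485·0.040276)
= 11000 / 2.4316 ≈ 4523.76

≈ 4,520 birds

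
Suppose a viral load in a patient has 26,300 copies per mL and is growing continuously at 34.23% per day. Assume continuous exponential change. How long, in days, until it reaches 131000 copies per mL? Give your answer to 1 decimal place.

131000 = 26300 · e^(0.3423·t)
t = ln(131000/26300) / 0.3423 = ln(4.98099) / 0.3423 = 1.60563 / 0.3423

t ≈ 4.7 days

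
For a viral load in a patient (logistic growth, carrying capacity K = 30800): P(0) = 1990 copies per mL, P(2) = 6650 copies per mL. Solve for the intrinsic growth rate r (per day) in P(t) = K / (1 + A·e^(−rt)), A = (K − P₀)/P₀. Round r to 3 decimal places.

A = (30800 − 1990)/1990 = 14.47739
6650 = 30800/(1 + 14.47739·e^(−r·2)) → e^(−2r) = (4.63158 − 1)/14.47739 = 0.250845
r = −ln(0.250845)/2 = 1.38292/2

r ≈ 0.691 per day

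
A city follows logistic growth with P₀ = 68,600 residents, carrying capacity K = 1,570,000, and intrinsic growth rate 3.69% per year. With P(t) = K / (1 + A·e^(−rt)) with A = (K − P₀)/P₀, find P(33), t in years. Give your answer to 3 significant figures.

≈ 210,000 residents

A = (1570000 − 68600)/68600 = 21.8863
P(33) = 1570000 / (1 + 21.8863·e^(−0.0369·33)) = 1570000 / (1 + 21.8863·0.29591)
= 1570000 / 7.47637 ≈ 209994.85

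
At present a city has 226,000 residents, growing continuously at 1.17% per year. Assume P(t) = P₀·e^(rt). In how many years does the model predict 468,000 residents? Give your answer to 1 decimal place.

468000 = 226000 · e^(0.0117·t)
t = ln(468000/226000) / 0.0117 = ln(2.0708) / 0.0117 = 0.72793 / 0.0117

t ≈ 62.2 years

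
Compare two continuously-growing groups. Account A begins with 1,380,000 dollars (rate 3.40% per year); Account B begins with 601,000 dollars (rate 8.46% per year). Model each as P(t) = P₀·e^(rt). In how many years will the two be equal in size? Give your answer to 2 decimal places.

1380000·e^(0.034t) = 601000·e^(0.0846t)
1380000/601000 = e^((0.0846 − 0.034)t) → ln(2.29617) = 0.0506·t
t = 0.83124 / 0.0506

t ≈ 16.43 years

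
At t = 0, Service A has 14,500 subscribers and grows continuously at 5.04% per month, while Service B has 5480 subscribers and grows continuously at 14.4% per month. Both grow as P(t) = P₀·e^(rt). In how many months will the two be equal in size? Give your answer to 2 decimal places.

t ≈ 10.40 months

14500·e^(0.0504t) = 5480·e^(0.144t)
14500/5480 = e^((0.144 − 0.0504)t) → ln(2.64599) = 0.0936·t
t = 0.97304 / 0.0936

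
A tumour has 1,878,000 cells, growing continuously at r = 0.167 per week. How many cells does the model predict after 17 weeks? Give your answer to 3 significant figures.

P(17) = 1878000 · e^(0.167·17) = 1878000 · e^(2.839)
= 1878000 · 17.09866 ≈ 32111280.34

≈ 32,100,000 cells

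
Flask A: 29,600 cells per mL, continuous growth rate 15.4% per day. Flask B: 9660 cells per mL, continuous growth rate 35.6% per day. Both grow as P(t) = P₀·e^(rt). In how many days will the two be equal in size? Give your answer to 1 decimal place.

t ≈ 5.5 days

29600·e^(0.154t) = 9660·e^(0.356t)
29600/9660 = e^((0.356 − 0.154)t) → ln(3.06418) = 0.202·t
t = 1.11978 / 0.202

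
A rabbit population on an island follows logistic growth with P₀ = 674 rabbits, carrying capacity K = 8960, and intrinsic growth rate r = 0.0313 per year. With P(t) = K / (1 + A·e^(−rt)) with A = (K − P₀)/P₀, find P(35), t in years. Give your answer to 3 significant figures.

≈ 1,750 rabbits

A = (8960 − 674)/674 = 12.29377
P(35) = 8960 / (1 + 12.29377·e^(−0.0313·35)) = 8960 / (1 + 12.29377·0.334372)
= 8960 / 5.1107 ≈ 1753.19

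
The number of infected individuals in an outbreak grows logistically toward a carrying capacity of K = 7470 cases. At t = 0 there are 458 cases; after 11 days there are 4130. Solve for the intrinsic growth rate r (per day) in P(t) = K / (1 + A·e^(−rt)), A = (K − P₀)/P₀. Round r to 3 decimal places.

r ≈ 0.267 per day

A = (7470 − 458)/458 = 15.31004
4130 = 7470/(1 + 15.31004·e^(−r·11)) → e^(−11r) = (1.80872 − 1)/15.31004 = 0.052823
r = −ln(0.052823)/11 = 2.94082/11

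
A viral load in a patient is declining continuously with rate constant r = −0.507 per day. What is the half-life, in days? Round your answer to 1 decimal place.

half-life ≈ 1.4 days

half-life = ln(2) / |r| = 0.69315 / 0.507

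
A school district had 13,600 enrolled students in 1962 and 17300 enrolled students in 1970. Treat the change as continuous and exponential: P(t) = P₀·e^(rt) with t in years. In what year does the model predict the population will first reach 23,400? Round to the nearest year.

year 1980

r = ln(17300/13600) / 8 = 0.24064/8 ≈ 0.03008 per year
t = ln(23400/13600) / r = 0.54267/0.03008 ≈ 18.04 years after 1962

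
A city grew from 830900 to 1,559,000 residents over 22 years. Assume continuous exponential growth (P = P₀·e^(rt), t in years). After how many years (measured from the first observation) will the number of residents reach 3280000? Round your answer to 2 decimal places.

r = ln(1559000/830900) / 22 ≈ 0.028604 per year
t = ln(3280000/830900) / r = 1.37309 / 0.028604 ≈ 48.003

t ≈ 48.00 years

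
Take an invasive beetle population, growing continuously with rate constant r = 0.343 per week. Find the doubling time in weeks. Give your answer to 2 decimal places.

doubling time = ln(2) / |r| = 0.69315 / 0.343

doubling time ≈ 2.02 weeks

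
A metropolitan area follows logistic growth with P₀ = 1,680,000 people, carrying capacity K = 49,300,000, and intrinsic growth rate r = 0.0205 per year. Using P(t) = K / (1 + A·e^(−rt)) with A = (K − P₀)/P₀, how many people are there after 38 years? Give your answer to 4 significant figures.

≈ 3,520,000 people

A = (49300000 − 1680000)/1680000 = 28.34524
P(38) = 49300000 / (1 + 28.34524·e^(−0.0205·38)) = 49300000 / (1 + 28.34524·0.458865)
= 49300000 / 14.00663 ≈ 3519762.3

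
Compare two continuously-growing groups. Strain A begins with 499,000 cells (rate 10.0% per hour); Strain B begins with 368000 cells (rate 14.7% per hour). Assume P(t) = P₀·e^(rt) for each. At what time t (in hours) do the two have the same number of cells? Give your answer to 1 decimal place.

t ≈ 6.5 hours

499000·e^(0.1t) = 368000·e^(0.147t)
499000/368000 = e^((0.147 − 0.1)t) → ln(1.35598) = 0.047·t
t = 0.30452 / 0.047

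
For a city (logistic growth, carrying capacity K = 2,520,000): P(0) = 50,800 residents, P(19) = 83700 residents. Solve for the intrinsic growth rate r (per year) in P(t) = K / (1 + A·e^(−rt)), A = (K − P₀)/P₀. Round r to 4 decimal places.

r ≈ 0.0270 per year

A = (2520000 − 50800)/50800 = 48.6063
83700 = 2520000/(1 + 48.6063·e^(−r·19)) → e^(−19r) = (30.10753 − 1)/48.6063 = 0.598843
r = −ln(0.598843)/19 = 0.51276/19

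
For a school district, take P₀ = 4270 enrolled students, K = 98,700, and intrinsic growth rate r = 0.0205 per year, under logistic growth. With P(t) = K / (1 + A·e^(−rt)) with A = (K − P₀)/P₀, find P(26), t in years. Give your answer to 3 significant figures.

A = (98700 − 4270)/4270 = 22.11475
P(26) = 98700 / (1 + 22.11475·e^(−0.0205·26)) = 98700 / (1 + 22.11475·0.586842)
= 98700 / 13.97786 ≈ 7061.17

≈ 7,060 enrolled students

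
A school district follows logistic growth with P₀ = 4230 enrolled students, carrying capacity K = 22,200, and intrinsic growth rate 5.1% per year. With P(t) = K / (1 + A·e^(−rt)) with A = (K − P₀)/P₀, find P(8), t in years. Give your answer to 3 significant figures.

≈ 5,800 enrolled students

A = (22200 − 4230)/4230 = 4.24823
P(8) = 22200 / (1 + 4.24823·e^(−0.051·8)) = 22200 / (1 + 4.24823·0.664979)
= 22200 / 3.82498 ≈ 5803.95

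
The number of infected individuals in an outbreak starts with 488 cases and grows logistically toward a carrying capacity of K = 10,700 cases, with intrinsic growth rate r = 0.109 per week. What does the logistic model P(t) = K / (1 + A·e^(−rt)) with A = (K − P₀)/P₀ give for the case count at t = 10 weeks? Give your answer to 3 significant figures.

A = (10700 − 488)/488 = 20.92623
P(10) = 10700 / (1 + 20.92623·e^(−0.109·10)) = 10700 / (1 + 20.92623·0.336216)
= 10700 / 8.03574 ≈ 1331.55

≈ 1,330 cases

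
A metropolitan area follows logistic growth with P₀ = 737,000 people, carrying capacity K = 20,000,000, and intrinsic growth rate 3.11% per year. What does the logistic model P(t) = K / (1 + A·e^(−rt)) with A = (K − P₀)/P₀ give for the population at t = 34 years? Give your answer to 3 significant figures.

≈ 1,980,000 people

A = (20000000 − 737000)/737000 = 26.13704
P(34) = 20000000 / (1 + 26.13704·e^(−0.0311·34)) = 20000000 / (1 + 26.13704·0.347358)
= 20000000 / 10.0789 ≈ 1984342.63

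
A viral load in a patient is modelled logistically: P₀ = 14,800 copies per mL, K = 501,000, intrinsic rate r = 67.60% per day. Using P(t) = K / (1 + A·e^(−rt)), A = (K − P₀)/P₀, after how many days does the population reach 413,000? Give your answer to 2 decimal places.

t ≈ 7.45 days

A = (501000 − 14800)/14800 = 32.85135
413000 = 501000/(1 + 32.85135·e^(−0.676t)) → 1 + 32.85135·e^(−0.676t) = 1.21308
e^(−0.676t) = 0.006486 → t = ln(154.17736)/0.676 = 5.0381/0.676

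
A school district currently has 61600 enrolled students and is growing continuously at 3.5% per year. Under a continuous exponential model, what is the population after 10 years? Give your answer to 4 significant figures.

≈ 87,410 enrolled students

P(10) = 61600 · e^(0.035·10) = 61600 · e^(0.35)
= 61600 · 1.41907 ≈ 87414.56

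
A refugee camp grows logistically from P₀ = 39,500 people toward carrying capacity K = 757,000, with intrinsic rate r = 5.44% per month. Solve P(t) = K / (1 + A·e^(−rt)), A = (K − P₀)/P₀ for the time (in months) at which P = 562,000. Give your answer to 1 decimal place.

t ≈ 72.8 months

A = (757000 − 39500)/39500 = 18.16456
562000 = 757000/(1 + 18.16456·e^(−0.0544t)) → 1 + 18.16456·e^(−0.0544t) = 1.34698
e^(−0.0544t) = 0.019102 → t = ln(52.35118)/0.0544 = 3.95797/0.0544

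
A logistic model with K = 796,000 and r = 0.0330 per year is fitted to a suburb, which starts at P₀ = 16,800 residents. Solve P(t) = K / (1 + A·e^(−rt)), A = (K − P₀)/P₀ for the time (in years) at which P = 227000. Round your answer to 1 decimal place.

t ≈ 88.4 years

A = (796000 − 16800)/16800 = 46.38095
227000 = 796000/(1 + 46.38095·e^(−0.033t)) → 1 + 46.38095·e^(−0.033t) = 3.50661
e^(−0.033t) = 0.054044 → t = ln(18.50347)/0.033 = 2.91796/0.033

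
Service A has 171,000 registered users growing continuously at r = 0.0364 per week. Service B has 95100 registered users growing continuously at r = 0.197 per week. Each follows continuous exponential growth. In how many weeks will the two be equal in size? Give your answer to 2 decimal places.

t ≈ 3.65 weeks

171000·e^(0.0364t) = 95100·e^(0.197t)
171000/95100 = e^((0.197 − 0.0364)t) → ln(1.79811) = 0.1606·t
t = 0.58673 / 0.1606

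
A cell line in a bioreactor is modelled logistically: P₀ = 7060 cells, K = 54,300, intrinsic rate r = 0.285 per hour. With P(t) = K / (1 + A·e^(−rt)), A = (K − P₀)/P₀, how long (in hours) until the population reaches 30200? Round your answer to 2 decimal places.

t ≈ 7.46 hours

A = (54300 − 7060)/7060 = 6.69122
30200 = 54300/(1 + 6.69122·e^(−0.285t)) → 1 + 6.69122·e^(−0.285t) = 1.79801
e^(−0.285t) = 0.119263 → t = ln(8.38485)/0.285 = 2.12643/0.285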